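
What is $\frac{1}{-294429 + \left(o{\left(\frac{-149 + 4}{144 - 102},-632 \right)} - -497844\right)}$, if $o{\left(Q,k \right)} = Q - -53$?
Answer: $\frac{42}{8545511} \approx 4.9149 \cdot 10^{-6}$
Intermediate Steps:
$o{\left(Q,k \right)} = 53 + Q$ ($o{\left(Q,k \right)} = Q + \left(-133 + 186\right) = Q + 53 = 53 + Q$)
$\frac{1}{-294429 + \left(o{\left(\frac{-149 + 4}{144 - 102},-632 \right)} - -497844\right)} = \frac{1}{-294429 + \left(\left(53 + \frac{-149 + 4}{144 - 102}\right) - -497844\right)} = \frac{1}{-294429 + \left(\left(53 - \frac{145}{42}\right) + 497844\right)} = \frac{1}{-294429 + \left(\frac{2081}{42} + 497844\right)} = \frac{1}{-294429 + \frac{20911529}{42}} = \frac{1}{\frac{8545511}{42}} = \frac{42}{8545511}$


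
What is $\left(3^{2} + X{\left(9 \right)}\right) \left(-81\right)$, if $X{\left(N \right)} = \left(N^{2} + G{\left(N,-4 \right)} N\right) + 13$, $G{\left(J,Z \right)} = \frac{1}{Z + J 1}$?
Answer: $- \frac{42444}{5} \approx -8488.8$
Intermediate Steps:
$G{\left(J,Z \right)} = \frac{1}{J + Z}$ ($G{\left(J,Z \right)} = \frac{1}{Z + J} = \frac{1}{J + Z}$)
$X{\left(N \right)} = 13 + N^{2} + \frac{N}{-4 + N}$ ($X{\left(N \right)} = \left(N^{2} + \frac{N}{N - 4}\right) + 13 = \left(N^{2} + \frac{N}{-4 + N}\right) + 13 = 13 + N^{2} + \frac{N}{-4 + N}$)
$\left(3^{2} + X{\left(9 \right)}\right) \left(-81\right) = \left(3^{2} + \frac{9 + \left(-4 + 9\right) \left(13 + 9^{2}\right)}{-4 + 9}\right) \left(-81\right) = \left(9 + \frac{9 + 5 \left(13 + 81\right)}{5}\right) \left(-81\right) = \left(9 + \frac{9 + 5 \cdot 94}{5}\right) \left(-81\right) = \left(9 + \frac{9 + 470}{5}\right) \left(-81\right) = \left(9 + \frac{1}{5} \cdot 479\right) \left(-81\right) = \left(9 + \frac{479}{5}\right) \left(-81\right) = \frac{524}{5} \left(-81\right) = - \frac{42444}{5}$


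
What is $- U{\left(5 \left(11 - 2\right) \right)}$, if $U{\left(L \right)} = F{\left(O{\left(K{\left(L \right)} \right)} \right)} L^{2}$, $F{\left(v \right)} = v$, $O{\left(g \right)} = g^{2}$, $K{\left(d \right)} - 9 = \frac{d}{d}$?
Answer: $-202500$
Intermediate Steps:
$K{\left(d \right)} = 10$ ($K{\left(d \right)} = 9 + \frac{d}{d} = 9 + 1 = 10$)
$U{\left(L \right)} = 100 L^{2}$ ($U{\left(L \right)} = 10^{2} L^{2} = 100 L^{2}$)
$- U{\left(5 \left(11 - 2\right) \right)} = - 100 \left(5 \left(11 - 2\right)\right)^{2} = - 100 \left(5 \cdot 9\right)^{2} = - 100 \cdot 45^{2} = - 100 \cdot 2025 = \left(-1\right) 202500 = -202500$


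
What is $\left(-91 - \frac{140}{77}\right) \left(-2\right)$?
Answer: $\frac{2042}{11} \approx 185.64$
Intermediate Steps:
$\left(-91 - \frac{140}{77}\right) \left(-2\right) = \left(-91 - \frac{20}{11}\right) \left(-2\right) = \left(- \frac{1021}{11}\right) \left(-2\right) = \frac{2042}{11}$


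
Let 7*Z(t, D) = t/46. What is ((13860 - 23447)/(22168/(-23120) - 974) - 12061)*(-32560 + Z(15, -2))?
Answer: 20941314457914565/53369246 ≈ 3.9239e+8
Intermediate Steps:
Z(t, D) = t/322 (Z(t, D) = (t/46)/7 = t/322)
((13860 - 23447)/(22168/(-23120) - 974) - 12061)*(-32560 + Z(15, -2)) = ((13860 - 23447)/(22168/(-23120) - 974) - 12061)*(-32560 + (1/322)*15) = (-9587/(22168*(-1/23120) - 974) - 12061)*(-32560 + 15/322) = (-9587/(-163/170 - 974) - 12061)*(-10484305/322) = (-9587/(-165743/170) - 12061)*(-10484305/322) = (-9587*(-170/165743) - 12061)*(-10484305/322) = (1629790/165743 - 12061)*(-10484305/322) = -1997396533/165743*(-10484305/322) = 20941314457914565/53369246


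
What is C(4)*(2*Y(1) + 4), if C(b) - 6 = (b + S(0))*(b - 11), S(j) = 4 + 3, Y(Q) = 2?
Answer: -568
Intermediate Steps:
S(j) = 7
C(b) = 6 + (-11 + b)*(7 + b) (C(b) = 6 + (b + 7)*(b - 11) = 6 + (7 + b)*(-11 + b) = 6 + (-11 + b)*(7 + b))
C(4)*(2*Y(1) + 4) = (-71 + 4² - 4*4)*(2*2 + 4) = (-71 + 16 - 16)*(4 + 4) = -71*8 = -568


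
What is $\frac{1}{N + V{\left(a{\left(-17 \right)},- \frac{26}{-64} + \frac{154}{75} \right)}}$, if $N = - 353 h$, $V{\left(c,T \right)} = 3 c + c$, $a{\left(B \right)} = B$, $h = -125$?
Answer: $\frac{1}{44057} \approx 2.2698 \cdot 10^{-5}$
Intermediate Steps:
$V{\left(c,T \right)} = 4 c$
$N = 44125$ ($N = \left(-353\right) \left(-125\right) = 44125$)
$\frac{1}{N + V{\left(a{\left(-17 \right)},- \frac{26}{-64} + \frac{154}{75} \right)}} = \frac{1}{44125 + 4 \left(-17\right)} = \frac{1}{44125 - 68} = \frac{1}{44057}$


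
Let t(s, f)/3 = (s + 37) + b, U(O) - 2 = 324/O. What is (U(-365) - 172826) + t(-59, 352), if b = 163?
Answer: -62926689/365 ≈ -1.7240e+5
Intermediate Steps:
U(O) = 2 + 324/O
t(s, f) = 600 + 3*s (t(s, f) = 3*((s + 37) + 163) = 3*((37 + s) + 163) = 3*(200 + s) = 600 + 3*s)
(U(-365) - 172826) + t(-59, 352) = ((2 + 324/(-365)) - 172826) + (600 + 3*(-59)) = ((2 + 324*(-1/365)) - 172826) + (600 - 177) = ((2 - 324/365) - 172826) + 423 = (406/365 - 172826) + 423 = -63081084/365 + 423 = -62926689/365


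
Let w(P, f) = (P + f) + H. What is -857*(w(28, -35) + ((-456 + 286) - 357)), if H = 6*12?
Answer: 395934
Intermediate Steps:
H = 72
w(P, f) = 72 + P + f (w(P, f) = (P + f) + 72 = 72 + P + f)
-857*(w(28, -35) + ((-456 + 286) - 357)) = -857*((72 + 28 - 35) + ((-456 + 286) - 357)) = -857*(65 + (-170 - 357)) = -857*(65 - 527) = -857*(-462) = 395934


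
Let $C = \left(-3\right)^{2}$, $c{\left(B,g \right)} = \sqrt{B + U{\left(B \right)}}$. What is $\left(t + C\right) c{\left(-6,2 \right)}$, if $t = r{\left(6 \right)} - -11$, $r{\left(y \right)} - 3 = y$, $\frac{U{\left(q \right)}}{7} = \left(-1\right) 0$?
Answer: $29 i \sqrt{6} \approx 71.035 i$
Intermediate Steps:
$U{\left(q \right)} = 0$ ($U{\left(q \right)} = 7 \left(\left(-1\right) 0\right) = 7 \cdot 0 = 0$)
$c{\left(B,g \right)} = \sqrt{B}$ ($c{\left(B,g \right)} = \sqrt{B + 0} = \sqrt{B}$)
$r{\left(y \right)} = 3 + y$
$t = 20$ ($t = \left(3 + 6\right) - -11 = 9 + 11 = 20$)
$C = 9$
$\left(t + C\right) c{\left(-6,2 \right)} = \left(20 + 9\right) \sqrt{-6} = 29 i \sqrt{6}$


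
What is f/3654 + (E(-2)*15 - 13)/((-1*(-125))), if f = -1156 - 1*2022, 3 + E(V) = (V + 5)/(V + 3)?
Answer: -31768/32625 ≈ -0.97373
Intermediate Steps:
E(V) = -3 + (5 + V)/(3 + V) (E(V) = -3 + (V + 5)/(V + 3) = -3 + (5 + V)/(3 + V))
f = -3178 (f = -1156 - 2022 = -3178)
f/3654 + (E(-2)*15 - 13)/((-1*(-125))) = -3178/3654 + ((2*(-2 - 1*(-2))/(3 - 2))*15 - 13)/((-1*(-125))) = -3178*1/3654 + ((2*(-2 + 2)/1)*15 - 13)/125 = -227/261 + ((2*1*0)*15 - 13)*(1/125) = -227/261 + (0*15 - 13)*(1/125) = -227/261 + (0 - 13)*(1/125) = -227/261 - 13*1/125 = -227/261 - 13/125 = -31768/32625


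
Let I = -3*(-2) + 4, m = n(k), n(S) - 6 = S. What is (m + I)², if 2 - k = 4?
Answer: 196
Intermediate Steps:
k = -2 (k = 2 - 1*4 = 2 - 4 = -2)
n(S) = 6 + S
m = 4 (m = 6 - 2 = 4)
I = 10 (I = 6 + 4 = 10)
(m + I)² = (4 + 10)² = 14² = 196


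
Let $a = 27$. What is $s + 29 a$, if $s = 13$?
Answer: $796$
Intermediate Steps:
$s + 29 a = 13 + 29 \cdot 27 = 13 + 783 = 796$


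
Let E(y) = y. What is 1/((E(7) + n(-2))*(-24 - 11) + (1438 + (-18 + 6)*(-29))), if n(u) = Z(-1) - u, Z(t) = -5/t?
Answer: 1/1296 ≈ 0.00077160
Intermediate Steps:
n(u) = 5 - u (n(u) = -5/(-1) - u = -5*(-1) - u = 5 - u)
1/((E(7) + n(-2))*(-24 - 11) + (1438 + (-18 + 6)*(-29))) = 1/((7 + (5 - 1*(-2)))*(-24 - 11) + (1438 + (-18 + 6)*(-29))) = 1/((7 + (5 + 2))*(-35) + (1438 - 12*(-29))) = 1/((7 + 7)*(-35) + (1438 + 348)) = 1/(14*(-35) + 1786) = 1/(-490 + 1786) = 1/1296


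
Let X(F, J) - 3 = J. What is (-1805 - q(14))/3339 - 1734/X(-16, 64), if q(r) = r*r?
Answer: -1974631/74571 ≈ -26.480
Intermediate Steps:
q(r) = r**2
X(F, J) = 3 + J
(-1805 - q(14))/3339 - 1734/X(-16, 64) = (-1805 - 1*14**2)/3339 - 1734/(3 + 64) = (-1805 - 1*196)*(1/3339) - 1734/67 = (-1805 - 196)*(1/3339) - 1734*1/67 = -2001*1/3339 - 1734/67 = -667/1113 - 1734/67 = -1974631/74571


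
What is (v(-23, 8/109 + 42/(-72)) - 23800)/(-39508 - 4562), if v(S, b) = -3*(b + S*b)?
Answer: 5195737/9607260 ≈ 0.54081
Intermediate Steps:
v(S, b) = -3*b - 3*S*b
(v(-23, 8/109 + 42/(-72)) - 23800)/(-39508 - 4562) = (-3*(8/109 + 42/(-72))*(1 - 23) - 23800)/(-39508 - 4562) = (-3*(8*(1/109) + 42*(-1/72))*(-22) - 23800)/(-44070) = (-3*(8/109 - 7/12)*(-22) - 23800)*(-1/44070) = (-3*(-667/1308)*(-22) - 23800)*(-1/44070) = (-7337/218 - 23800)*(-1/44070) = -5195737/218*(-1/44070) = 5195737/9607260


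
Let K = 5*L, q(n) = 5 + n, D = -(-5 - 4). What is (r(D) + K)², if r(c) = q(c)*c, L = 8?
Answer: 27556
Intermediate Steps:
D = 9 (D = -1*(-9) = 9)
K = 40 (K = 5*8 = 40)
r(c) = c*(5 + c) (r(c) = (5 + c)*c = c*(5 + c))
(r(D) + K)² = (9*(5 + 9) + 40)² = (9*14 + 40)² = (126 + 40)² = 166² = 27556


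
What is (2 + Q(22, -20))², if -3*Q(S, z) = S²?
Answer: 228484/9 ≈ 25387.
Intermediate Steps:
Q(S, z) = -S²/3
(2 + Q(22, -20))² = (2 - ⅓*22²)² = (2 - ⅓*484)² = (2 - 484/3)² = (-478/3)² = 228484/9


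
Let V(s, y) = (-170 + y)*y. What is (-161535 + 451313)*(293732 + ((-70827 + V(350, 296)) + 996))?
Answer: 75689144266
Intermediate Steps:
V(s, y) = y*(-170 + y)
(-161535 + 451313)*(293732 + ((-70827 + V(350, 296)) + 996)) = (-161535 + 451313)*(293732 + ((-70827 + 296*(-170 + 296)) + 996)) = 289778*(293732 + ((-70827 + 296*126) + 996)) = 289778*(293732 + ((-70827 + 37296) + 996)) = 289778*(293732 + (-33531 + 996)) = 289778*(293732 - 32535) = 289778*261197 = 75689144266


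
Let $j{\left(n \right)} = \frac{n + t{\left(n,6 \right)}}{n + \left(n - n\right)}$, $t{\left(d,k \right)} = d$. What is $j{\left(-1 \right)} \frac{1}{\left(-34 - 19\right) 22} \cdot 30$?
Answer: $- \frac{30}{583} \approx -0.051458$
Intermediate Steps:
$j{\left(n \right)} = 2$ ($j{\left(n \right)} = \frac{n + n}{n + \left(n - n\right)} = \frac{2 n}{n + 0} = \frac{2 n}{n} = 2$)
$j{\left(-1 \right)} \frac{1}{\left(-34 - 19\right) 22} \cdot 30 = 2 \frac{1}{\left(-34 - 19\right) 22} \cdot 30 = 2 \frac{1}{-53} \cdot \frac{1}{22} \cdot 30 = 2 \left(\left(- \frac{1}{53}\right) \frac{1}{22}\right) 30 = 2 \left(- \frac{1}{1166}\right) 30 = \left(- \frac{1}{583}\right) 30 = - \frac{30}{583}$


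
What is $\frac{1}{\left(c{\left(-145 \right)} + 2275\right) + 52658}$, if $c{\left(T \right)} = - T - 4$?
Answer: $\frac{1}{55074} \approx 1.8157 \cdot 10^{-5}$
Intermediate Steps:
$c{\left(T \right)} = -4 - T$
$\frac{1}{\left(c{\left(-145 \right)} + 2275\right) + 52658} = \frac{1}{\left(\left(-4 - -145\right) + 2275\right) + 52658} = \frac{1}{\left(\left(-4 + 145\right) + 2275\right) + 52658} = \frac{1}{\left(141 + 2275\right) + 52658} = \frac{1}{2416 + 52658} = \frac{1}{55074}$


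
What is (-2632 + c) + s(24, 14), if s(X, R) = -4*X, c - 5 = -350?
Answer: -3073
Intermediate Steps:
c = -345 (c = 5 - 350 = -345)
(-2632 + c) + s(24, 14) = (-2632 - 345) - 4*24 = -2977 - 96 = -3073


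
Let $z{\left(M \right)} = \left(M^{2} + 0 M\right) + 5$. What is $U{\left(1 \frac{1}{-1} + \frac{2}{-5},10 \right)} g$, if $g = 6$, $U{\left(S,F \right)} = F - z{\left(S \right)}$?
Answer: $\frac{456}{25} \approx 18.24$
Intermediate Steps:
$z{\left(M \right)} = 5 + M^{2}$ ($z{\left(M \right)} = \left(M^{2} + 0\right) + 5 = M^{2} + 5 = 5 + M^{2}$)
$U{\left(S,F \right)} = -5 + F - S^{2}$ ($U{\left(S,F \right)} = F - \left(5 + S^{2}\right) = -5 + F - S^{2}$)
$U{\left(1 \frac{1}{-1} + \frac{2}{-5},10 \right)} g = \left(-5 + 10 - \left(1 \frac{1}{-1} + \frac{2}{-5}\right)^{2}\right) 6 = \left(-5 + 10 - \left(1 \left(-1\right) + 2 \left(- \frac{1}{5}\right)\right)^{2}\right) 6 = \left(-5 + 10 - \left(-1 - \frac{2}{5}\right)^{2}\right) 6 = \left(-5 + 10 - \left(- \frac{7}{5}\right)^{2}\right) 6 = \left(-5 + 10 - \frac{49}{25}\right) 6 = \frac{76}{25} \cdot 6 = \frac{456}{25}$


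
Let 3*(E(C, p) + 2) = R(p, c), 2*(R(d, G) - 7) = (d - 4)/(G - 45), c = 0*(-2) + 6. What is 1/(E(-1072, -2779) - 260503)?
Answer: -234/60954841 ≈ -3.8389e-6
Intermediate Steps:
c = 6 (c = 0 + 6 = 6)
R(d, G) = 7 + (-4 + d)/(2*(-45 + G)) (R(d, G) = 7 + ((d - 4)/(G - 45))/2 = 7 + ((-4 + d)/(-45 + G))/2 = 7 + (-4 + d)/(2*(-45 + G)))
E(C, p) = 41/117 - p/234 (E(C, p) = -2 + ((-634 + p + 14*6)/(2*(-45 + 6)))/3 = -2 + ((½)*(-634 + p + 84)/(-39))/3 = -2 + ((½)*(-1/39)*(-550 + p))/3 = -2 + (275/39 - p/78)/3 = -2 + (275/117 - p/234) = 41/117 - p/234)
1/(E(-1072, -2779) - 260503) = 1/((41/117 - 1/234*(-2779)) - 260503) = 1/((41/117 + 2779/234) - 260503) = 1/(2861/234 - 260503) = 1/(-60954841/234) = -234/60954841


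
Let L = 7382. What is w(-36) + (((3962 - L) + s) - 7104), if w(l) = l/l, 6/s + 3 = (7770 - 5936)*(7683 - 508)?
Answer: -138471599275/13158947 ≈ -10523.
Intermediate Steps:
s = 6/13158947 (s = 6/(-3 + (7770 - 5936)*(7683 - 508)) = 6/(-3 + 1834*7175) = 6/(-3 + 13158950) = 6/13158947 ≈ 4.5596e-7)
w(l) = 1
w(-36) + (((3962 - L) + s) - 7104) = 1 + (((3962 - 1*7382) + 6/13158947) - 7104) = 1 + (((3962 - 7382) + 6/13158947) - 7104) = 1 + ((-3420 + 6/13158947) - 7104) = 1 + (-45003598734/13158947 - 7104) = 1 - 138484758222/13158947 = -138471599275/13158947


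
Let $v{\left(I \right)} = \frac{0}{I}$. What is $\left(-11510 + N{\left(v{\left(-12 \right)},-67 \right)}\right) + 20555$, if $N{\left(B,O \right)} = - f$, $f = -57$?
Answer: $9102$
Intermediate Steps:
$v{\left(I \right)} = 0$
$N{\left(B,O \right)} = 57$ ($N{\left(B,O \right)} = \left(-1\right) \left(-57\right) = 57$)
$\left(-11510 + N{\left(v{\left(-12 \right)},-67 \right)}\right) + 20555 = \left(-11510 + 57\right) + 20555 = -11453 + 20555 = 9102$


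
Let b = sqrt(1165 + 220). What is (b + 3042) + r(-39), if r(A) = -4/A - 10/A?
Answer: 118652/39 + sqrt(1385) ≈ 3079.6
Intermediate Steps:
b = sqrt(1385) ≈ 37.216
r(A) = -14/A
(b + 3042) + r(-39) = (sqrt(1385) + 3042) - 14/(-39) = (3042 + sqrt(1385)) - 14*(-1/39) = (3042 + sqrt(1385)) + 14/39 = 118652/39 + sqrt(1385)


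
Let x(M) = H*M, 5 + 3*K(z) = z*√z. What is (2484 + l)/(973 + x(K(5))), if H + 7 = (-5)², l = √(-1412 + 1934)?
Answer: 2342412/884749 - 74520*√5/884749 - 90*√290/884749 + 2829*√58/884749 ≈ 2.4818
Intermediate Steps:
K(z) = -5/3 + z^(3/2)/3 (K(z) = -5/3 + (z*√z)/3 = -5/3 + z^(3/2)/3)
l = 3*√58 (l = √522 = 3*√58 ≈ 22.847)
H = 18 (H = -7 + (-5)² = -7 + 25 = 18)
x(M) = 18*M
(2484 + l)/(973 + x(K(5))) = (2484 + 3*√58)/(973 + 18*(-5/3 + 5^(3/2)/3)) = (2484 + 3*√58)/(973 + 18*(-5/3 + (5*√5)/3)) = (2484 + 3*√58)/(973 + 18*(-5/3 + 5*√5/3)) = (2484 + 3*√58)/(973 + (-30 + 30*√5)) = (2484 + 3*√58)/(943 + 30*√5)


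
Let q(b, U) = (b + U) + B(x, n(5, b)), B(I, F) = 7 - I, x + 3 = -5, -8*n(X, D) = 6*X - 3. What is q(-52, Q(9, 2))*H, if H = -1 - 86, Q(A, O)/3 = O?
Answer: 2697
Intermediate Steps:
n(X, D) = 3/8 - 3*X/4 (n(X, D) = -(6*X - 3)/8 = -(-3 + 6*X)/8 = 3/8 - 3*X/4)
x = -8 (x = -3 - 5 = -8)
Q(A, O) = 3*O
q(b, U) = 15 + U + b (q(b, U) = (b + U) + (7 - 1*(-8)) = (U + b) + (7 + 8) = (U + b) + 15 = 15 + U + b)
H = -87
q(-52, Q(9, 2))*H = (15 + 3*2 - 52)*(-87) = (15 + 6 - 52)*(-87) = -31*(-87) = 2697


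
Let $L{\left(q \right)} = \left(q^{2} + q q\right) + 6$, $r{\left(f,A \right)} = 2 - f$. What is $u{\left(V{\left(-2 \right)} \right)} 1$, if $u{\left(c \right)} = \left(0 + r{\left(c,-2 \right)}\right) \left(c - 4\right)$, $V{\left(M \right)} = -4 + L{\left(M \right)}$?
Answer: $-48$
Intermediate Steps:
$L{\left(q \right)} = 6 + 2 q^{2}$ ($L{\left(q \right)} = \left(q^{2} + q^{2}\right) + 6 = 2 q^{2} + 6 = 6 + 2 q^{2}$)
$V{\left(M \right)} = 2 + 2 M^{2}$ ($V{\left(M \right)} = -4 + \left(6 + 2 M^{2}\right) = 2 + 2 M^{2}$)
$u{\left(c \right)} = \left(-4 + c\right) \left(2 - c\right)$ ($u{\left(c \right)} = \left(0 - \left(-2 + c\right)\right) \left(c - 4\right) = \left(2 - c\right) \left(-4 + c\right) = \left(-4 + c\right) \left(2 - c\right)$)
$u{\left(V{\left(-2 \right)} \right)} 1 = - \left(-4 + \left(2 + 2 \left(-2\right)^{2}\right)\right) \left(-2 + \left(2 + 2 \left(-2\right)^{2}\right)\right) 1 = - \left(-4 + \left(2 + 2 \cdot 4\right)\right) \left(-2 + \left(2 + 2 \cdot 4\right)\right) 1 = - \left(-4 + \left(2 + 8\right)\right) \left(-2 + \left(2 + 8\right)\right) 1 = - \left(-4 + 10\right) \left(-2 + 10\right) 1 = \left(-1\right) 6 \cdot 8 \cdot 1 = \left(-48\right) 1 = -48$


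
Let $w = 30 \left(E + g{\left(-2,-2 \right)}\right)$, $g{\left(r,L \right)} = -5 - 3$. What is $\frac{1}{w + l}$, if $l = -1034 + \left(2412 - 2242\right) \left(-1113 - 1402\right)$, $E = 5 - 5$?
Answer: $- \frac{1}{428824} \approx -2.332 \cdot 10^{-6}$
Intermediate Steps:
$g{\left(r,L \right)} = -8$
$E = 0$
$w = -240$ ($w = 30 \left(0 - 8\right) = 30 \left(-8\right) = -240$)
$l = -428584$ ($l = -1034 + 170 \left(-2515\right) = -1034 - 427550 = -428584$)
$\frac{1}{w + l} = \frac{1}{-240 - 428584} = \frac{1}{-428824} = - \frac{1}{428824}$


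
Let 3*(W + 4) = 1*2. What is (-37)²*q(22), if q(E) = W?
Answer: -13690/3 ≈ -4563.3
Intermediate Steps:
W = -10/3 (W = -4 + (1*2)/3 = -4 + (⅓)*2 = -4 + ⅔ = -10/3 ≈ -3.3333)
q(E) = -10/3
(-37)²*q(22) = (-37)²*(-10/3) = 1369*(-10/3) = -13690/3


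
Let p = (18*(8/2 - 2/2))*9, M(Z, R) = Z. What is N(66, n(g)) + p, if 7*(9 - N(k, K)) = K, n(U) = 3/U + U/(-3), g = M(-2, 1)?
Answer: 20795/42 ≈ 495.12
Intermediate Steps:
g = -2
n(U) = 3/U - U/3 (n(U) = 3/U + U*(-⅓) = 3/U - U/3)
N(k, K) = 9 - K/7
p = 486 (p = (18*(8*(½) - 2*½))*9 = (18*(4 - 1))*9 = (18*3)*9 = 54*9 = 486)
N(66, n(g)) + p = (9 - (3/(-2) - ⅓*(-2))/7) + 486 = (9 - (3*(-½) + ⅔)/7) + 486 = (9 - (-3/2 + ⅔)/7) + 486 = (9 - ⅐*(-⅚)) + 486 = (9 + 5/42) + 486 = 383/42 + 486 = 20795/42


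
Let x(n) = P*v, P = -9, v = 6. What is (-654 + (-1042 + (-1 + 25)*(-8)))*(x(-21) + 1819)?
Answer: -3332320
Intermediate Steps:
x(n) = -54 (x(n) = -9*6 = -54)
(-654 + (-1042 + (-1 + 25)*(-8)))*(x(-21) + 1819) = (-654 + (-1042 + (-1 + 25)*(-8)))*(-54 + 1819) = (-654 + (-1042 + 24*(-8)))*1765 = (-654 + (-1042 - 192))*1765 = (-654 - 1234)*1765 = -1888*1765 = -3332320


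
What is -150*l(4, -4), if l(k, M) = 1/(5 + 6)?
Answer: -150/11 ≈ -13.636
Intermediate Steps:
l(k, M) = 1/11
-150*l(4, -4) = -150*1/11 = -150/11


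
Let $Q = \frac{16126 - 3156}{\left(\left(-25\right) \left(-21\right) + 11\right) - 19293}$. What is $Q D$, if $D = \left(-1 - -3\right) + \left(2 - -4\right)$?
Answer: $- \frac{103760}{18757} \approx -5.5318$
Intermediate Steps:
$Q = - \frac{12970}{18757}$ ($Q = \frac{12970}{\left(525 + 11\right) - 19293} = \frac{12970}{536 - 19293} = \frac{12970}{-18757} = 12970 \left(- \frac{1}{18757}\right) = - \frac{12970}{18757} \approx -0.69147$)
$D = 8$ ($D = \left(-1 + 3\right) + \left(2 + 4\right) = 2 + 6 = 8$)
$Q D = \left(- \frac{12970}{18757}\right) 8 = - \frac{103760}{18757}$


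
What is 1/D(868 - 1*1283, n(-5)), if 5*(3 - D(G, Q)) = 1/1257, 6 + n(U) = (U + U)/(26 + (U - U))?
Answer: 6285/18854 ≈ 0.33335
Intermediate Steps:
n(U) = -6 + U/13 (n(U) = -6 + (U + U)/(26 + (U - U)) = -6 + (2*U)/(26 + 0) = -6 + (2*U)/26 = -6 + (2*U)*(1/26) = -6 + U/13)
D(G, Q) = 18854/6285 (D(G, Q) = 3 - 1/5/1257 = 3 - 1/5*1/1257 = 3 - 1/6285 = 18854/6285)
1/D(868 - 1*1283, n(-5)) = 1/(18854/6285) = 6285/18854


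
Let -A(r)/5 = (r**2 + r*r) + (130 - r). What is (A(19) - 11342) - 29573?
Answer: -45080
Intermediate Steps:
A(r) = -650 - 10*r**2 + 5*r (A(r) = -5*((r**2 + r*r) + (130 - r)) = -5*((r**2 + r**2) + (130 - r)) = -5*(2*r**2 + (130 - r)) = -5*(130 - r + 2*r**2) = -650 - 10*r**2 + 5*r)
(A(19) - 11342) - 29573 = ((-650 - 10*19**2 + 5*19) - 11342) - 29573 = ((-650 - 10*361 + 95) - 11342) - 29573 = ((-650 - 3610 + 95) - 11342) - 29573 = (-4165 - 11342) - 29573 = -15507 - 29573 = -45080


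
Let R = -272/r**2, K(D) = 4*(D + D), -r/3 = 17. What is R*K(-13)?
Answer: 1664/153 ≈ 10.876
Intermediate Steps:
r = -51 (r = -3*17 = -51)
K(D) = 8*D (K(D) = 4*(2*D) = 8*D)
R = -16/153 (R = -272/((-51)**2) = -272/2601 = -272*1/2601 = -16/153 ≈ -0.10458)
R*K(-13) = -128*(-13)/153 = -16/153*(-104) = 1664/153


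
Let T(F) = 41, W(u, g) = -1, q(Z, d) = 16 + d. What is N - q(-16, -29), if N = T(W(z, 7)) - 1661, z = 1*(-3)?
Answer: -1607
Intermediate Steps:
z = -3
N = -1620 (N = 41 - 1661 = -1620)
N - q(-16, -29) = -1620 - (16 - 29) = -1620 - 1*(-13) = -1620 + 13 = -1607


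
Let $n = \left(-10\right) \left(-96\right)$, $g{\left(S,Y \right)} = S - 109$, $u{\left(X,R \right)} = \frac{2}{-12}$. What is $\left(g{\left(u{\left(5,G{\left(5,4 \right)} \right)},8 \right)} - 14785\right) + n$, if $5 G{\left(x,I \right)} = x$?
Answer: $- \frac{83605}{6} \approx -13934.0$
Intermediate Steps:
$G{\left(x,I \right)} = \frac{x}{5}$
$u{\left(X,R \right)} = - \frac{1}{6}$ ($u{\left(X,R \right)} = 2 \left(- \frac{1}{12}\right) = - \frac{1}{6}$)
$g{\left(S,Y \right)} = -109 + S$
$n = 960$
$\left(g{\left(u{\left(5,G{\left(5,4 \right)} \right)},8 \right)} - 14785\right) + n = \left(\left(-109 - \frac{1}{6}\right) - 14785\right) + 960 = \left(- \frac{655}{6} - 14785\right) + 960 = - \frac{89365}{6} + 960 = - \frac{83605}{6}$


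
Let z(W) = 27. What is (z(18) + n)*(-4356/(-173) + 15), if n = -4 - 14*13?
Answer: -1105209/173 ≈ -6388.5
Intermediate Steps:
n = -186 (n = -4 - 182 = -186)
(z(18) + n)*(-4356/(-173) + 15) = (27 - 186)*(-4356/(-173) + 15) = -159*(-4356*(-1/173) + 15) = -159*(4356/173 + 15) = -159*6951/173 = -1105209/173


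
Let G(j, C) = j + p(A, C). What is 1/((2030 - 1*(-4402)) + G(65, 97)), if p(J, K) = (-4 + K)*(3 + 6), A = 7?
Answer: 1/7334 ≈ 0.00013635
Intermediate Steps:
p(J, K) = -36 + 9*K (p(J, K) = (-4 + K)*9 = -36 + 9*K)
G(j, C) = -36 + j + 9*C (G(j, C) = j + (-36 + 9*C) = -36 + j + 9*C)
1/((2030 - 1*(-4402)) + G(65, 97)) = 1/((2030 - 1*(-4402)) + (-36 + 65 + 9*97)) = 1/((2030 + 4402) + (-36 + 65 + 873)) = 1/(6432 + 902) = 1/7334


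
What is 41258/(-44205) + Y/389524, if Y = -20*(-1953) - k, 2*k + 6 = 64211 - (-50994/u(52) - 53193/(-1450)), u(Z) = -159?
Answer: -164345046403/179609516400 ≈ -0.91501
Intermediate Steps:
k = 4906687921/153700 (k = -3 + (64211 - (-50994/(-159) - 53193/(-1450)))/2 = -3 + (64211 - (-50994*(-1/159) - 53193*(-1/1450)))/2 = -3 + (64211 - (16998/53 + 53193/1450))/2 = -3 + (64211 - 1*27466329/76850)/2 = -3 + (64211 - 27466329/76850)/2 = -3 + (1/2)*(4907149021/76850) = -3 + 4907149021/153700 = 4906687921/153700 ≈ 31924.)
Y = 1096834079/153700 (Y = -20*(-1953) - 1*4906687921/153700 = 39060 - 4906687921/153700 = 1096834079/153700 ≈ 7136.2)
41258/(-44205) + Y/389524 = 41258/(-44205) + (1096834079/153700)/389524 = 41258*(-1/44205) + (1096834079/153700)*(1/389524) = -14/15 + 1096834079/59869838800 = -164345046403/179609516400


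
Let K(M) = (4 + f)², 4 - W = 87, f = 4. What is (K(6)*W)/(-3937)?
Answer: 5312/3937 ≈ 1.3493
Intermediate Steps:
W = -83 (W = 4 - 1*87 = 4 - 87 = -83)
K(M) = 64 (K(M) = (4 + 4)² = 8² = 64)
(K(6)*W)/(-3937) = (64*(-83))/(-3937) = -5312*(-1/3937) = 5312/3937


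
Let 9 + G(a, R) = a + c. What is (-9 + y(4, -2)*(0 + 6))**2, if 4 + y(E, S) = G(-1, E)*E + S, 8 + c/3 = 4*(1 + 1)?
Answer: 81225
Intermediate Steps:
c = 0 (c = -24 + 3*(4*(1 + 1)) = -24 + 3*(4*2) = -24 + 3*8 = -24 + 24 = 0)
G(a, R) = -9 + a (G(a, R) = -9 + (a + 0) = -9 + a)
y(E, S) = -4 + S - 10*E (y(E, S) = -4 + ((-9 - 1)*E + S) = -4 + (-10*E + S) = -4 + (S - 10*E) = -4 + S - 10*E)
(-9 + y(4, -2)*(0 + 6))**2 = (-9 + (-4 - 2 - 10*4)*(0 + 6))**2 = (-9 + (-4 - 2 - 40)*6)**2 = (-9 - 46*6)**2 = (-9 - 276)**2 = (-285)**2 = 81225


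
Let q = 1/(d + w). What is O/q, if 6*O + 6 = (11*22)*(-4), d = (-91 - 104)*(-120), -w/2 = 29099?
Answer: 16946626/3 ≈ 5.6489e+6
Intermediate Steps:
w = -58198 (w = -2*29099 = -58198)
d = 23400 (d = -195*(-120) = 23400)
q = -1/34798 (q = 1/(23400 - 58198) = 1/(-34798) = -1/34798 ≈ -2.8737e-5)
O = -487/3 (O = -1 + ((11*22)*(-4))/6 = -1 + (242*(-4))/6 = -1 + (1/6)*(-968) = -1 - 484/3 = -487/3 ≈ -162.33)
O/q = -487/(3*(-1/34798)) = -487/3*(-34798) = 16946626/3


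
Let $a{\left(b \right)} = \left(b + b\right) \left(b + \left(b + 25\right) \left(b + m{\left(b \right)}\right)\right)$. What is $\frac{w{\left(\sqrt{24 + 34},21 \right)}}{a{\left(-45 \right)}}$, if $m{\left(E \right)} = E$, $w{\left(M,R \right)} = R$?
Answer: $- \frac{7}{52650} \approx -0.00013295$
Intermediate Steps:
$a{\left(b \right)} = 2 b \left(b + 2 b \left(25 + b\right)\right)$ ($a{\left(b \right)} = \left(b + b\right) \left(b + \left(b + 25\right) \left(b + b\right)\right) = 2 b \left(b + \left(25 + b\right) 2 b\right) = 2 b \left(b + 2 b \left(25 + b\right)\right)$)
$\frac{w{\left(\sqrt{24 + 34},21 \right)}}{a{\left(-45 \right)}} = \frac{21}{\left(-45\right)^{2} \left(102 + 4 \left(-45\right)\right)} = \frac{21}{2025 \left(102 - 180\right)} = \frac{21}{2025 \left(-78\right)} = \frac{21}{-157950} = 21 \left(- \frac{1}{157950}\right) = - \frac{7}{52650}$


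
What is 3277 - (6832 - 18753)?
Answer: 15198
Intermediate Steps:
3277 - (6832 - 18753) = 3277 - 1*(-11921) = 3277 + 11921 = 15198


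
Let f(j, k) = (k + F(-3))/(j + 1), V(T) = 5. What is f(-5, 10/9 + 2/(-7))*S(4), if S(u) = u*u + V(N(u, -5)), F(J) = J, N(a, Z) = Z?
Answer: 137/12 ≈ 11.417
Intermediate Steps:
f(j, k) = (-3 + k)/(1 + j) (f(j, k) = (k - 3)/(j + 1) = (-3 + k)/(1 + j))
S(u) = 5 + u² (S(u) = u*u + 5 = u² + 5 = 5 + u²)
f(-5, 10/9 + 2/(-7))*S(4) = ((-3 + (10/9 + 2/(-7)))/(1 - 5))*(5 + 4²) = ((-3 + (10*(⅑) + 2*(-⅐)))/(-4))*(5 + 16) = -(-3 + (10/9 - 2/7))/4*21 = -(-3 + 52/63)/4*21 = -¼*(-137/63)*21 = (137/252)*21 = 137/12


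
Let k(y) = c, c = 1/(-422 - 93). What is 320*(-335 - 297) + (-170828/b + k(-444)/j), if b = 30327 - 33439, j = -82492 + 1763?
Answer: -6539816465979877/32345688430 ≈ -2.0219e+5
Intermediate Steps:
c = -1/515 (c = 1/(-515) = -1/515 ≈ -0.0019417)
j = -80729
b = -3112
k(y) = -1/515
320*(-335 - 297) + (-170828/b + k(-444)/j) = 320*(-335 - 297) + (-170828/(-3112) - 1/515/(-80729)) = 320*(-632) + (-170828*(-1/3112) - 1/515*(-1/80729)) = -202240 + (42707/778 + 1/41575435) = -202240 + 1775562103323/32345688430 = -6539816465979877/32345688430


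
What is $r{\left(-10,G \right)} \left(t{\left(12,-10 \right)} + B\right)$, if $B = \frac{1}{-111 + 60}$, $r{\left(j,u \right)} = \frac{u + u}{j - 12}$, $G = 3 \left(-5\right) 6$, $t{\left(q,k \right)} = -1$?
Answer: $- \frac{1560}{187} \approx -8.3422$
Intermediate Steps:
$G = -90$ ($G = \left(-15\right) 6 = -90$)
$r{\left(j,u \right)} = \frac{2 u}{-12 + j}$
$B = - \frac{1}{51}$ ($B = \frac{1}{-51} = - \frac{1}{51} \approx -0.019608$)
$r{\left(-10,G \right)} \left(t{\left(12,-10 \right)} + B\right) = 2 \left(-90\right) \frac{1}{-12 - 10} \left(-1 - \frac{1}{51}\right) = 2 \left(-90\right) \frac{1}{-22} \left(- \frac{52}{51}\right) = 2 \left(-90\right) \left(- \frac{1}{22}\right) \left(- \frac{52}{51}\right) = \frac{90}{11} \left(- \frac{52}{51}\right) = - \frac{1560}{187}$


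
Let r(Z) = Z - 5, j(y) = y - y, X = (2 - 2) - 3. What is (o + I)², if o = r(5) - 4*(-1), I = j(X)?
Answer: 16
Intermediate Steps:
X = -3 (X = 0 - 3 = -3)
j(y) = 0
I = 0
r(Z) = -5 + Z
o = 4 (o = (-5 + 5) - 4*(-1) = 0 + 4 = 4)
(o + I)² = (4 + 0)² = 4² = 16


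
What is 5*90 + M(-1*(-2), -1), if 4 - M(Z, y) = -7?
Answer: 461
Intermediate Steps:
M(Z, y) = 11 (M(Z, y) = 4 - 1*(-7) = 4 + 7 = 11)
5*90 + M(-1*(-2), -1) = 5*90 + 11 = 450 + 11 = 461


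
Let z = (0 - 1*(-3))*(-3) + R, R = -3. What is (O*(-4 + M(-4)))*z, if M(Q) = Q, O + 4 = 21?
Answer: 1632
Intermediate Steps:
O = 17 (O = -4 + 21 = 17)
z = -12 (z = (0 - 1*(-3))*(-3) - 3 = (0 + 3)*(-3) - 3 = 3*(-3) - 3 = -9 - 3 = -12)
(O*(-4 + M(-4)))*z = (17*(-4 - 4))*(-12) = (17*(-8))*(-12) = -136*(-12) = 1632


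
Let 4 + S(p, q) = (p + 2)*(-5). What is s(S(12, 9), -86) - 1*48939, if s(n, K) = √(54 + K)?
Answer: -48939 + 4*I*√2 ≈ -48939.0 + 5.6569*I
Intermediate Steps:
S(p, q) = -14 - 5*p (S(p, q) = -4 + (p + 2)*(-5) = -4 + (2 + p)*(-5) = -4 + (-10 - 5*p) = -14 - 5*p)
s(S(12, 9), -86) - 1*48939 = √(54 - 86) - 1*48939 = √(-32) - 48939 = 4*I*√2 - 48939 = -48939 + 4*I*√2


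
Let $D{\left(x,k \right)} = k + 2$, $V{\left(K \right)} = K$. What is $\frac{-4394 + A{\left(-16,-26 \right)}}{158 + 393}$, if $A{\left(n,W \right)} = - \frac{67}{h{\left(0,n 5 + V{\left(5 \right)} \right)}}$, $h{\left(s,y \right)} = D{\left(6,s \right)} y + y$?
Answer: $- \frac{988583}{123975} \approx -7.9741$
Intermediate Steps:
$D{\left(x,k \right)} = 2 + k$
$h{\left(s,y \right)} = y + y \left(2 + s\right)$ ($h{\left(s,y \right)} = \left(2 + s\right) y + y = y \left(2 + s\right) + y = y + y \left(2 + s\right)$)
$A{\left(n,W \right)} = - \frac{67}{15 + 15 n}$ ($A{\left(n,W \right)} = - \frac{67}{\left(n 5 + 5\right) \left(3 + 0\right)} = - \frac{67}{\left(5 n + 5\right) 3} = - \frac{67}{\left(5 + 5 n\right) 3} = - \frac{67}{15 + 15 n}$)
$\frac{-4394 + A{\left(-16,-26 \right)}}{158 + 393} = \frac{-4394 - \frac{67}{15 + 15 \left(-16\right)}}{158 + 393} = \frac{-4394 - \frac{67}{15 - 240}}{551} = \left(-4394 - \frac{67}{-225}\right) \frac{1}{551} = \left(-4394 - - \frac{67}{225}\right) \frac{1}{551} = \left(-4394 + \frac{67}{225}\right) \frac{1}{551} = \left(- \frac{988583}{225}\right) \frac{1}{551} = - \frac{988583}{123975}$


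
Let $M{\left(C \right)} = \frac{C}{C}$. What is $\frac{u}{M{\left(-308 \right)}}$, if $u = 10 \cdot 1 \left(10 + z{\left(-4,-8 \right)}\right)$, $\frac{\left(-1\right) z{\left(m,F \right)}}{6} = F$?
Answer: $580$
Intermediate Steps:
$z{\left(m,F \right)} = - 6 F$
$M{\left(C \right)} = 1$
$u = 580$ ($u = 10 \cdot 1 \left(10 - -48\right) = 10 \left(10 + 48\right) = 10 \cdot 58 = 580$)
$\frac{u}{M{\left(-308 \right)}} = \frac{580}{1} = 580 \cdot 1 = 580$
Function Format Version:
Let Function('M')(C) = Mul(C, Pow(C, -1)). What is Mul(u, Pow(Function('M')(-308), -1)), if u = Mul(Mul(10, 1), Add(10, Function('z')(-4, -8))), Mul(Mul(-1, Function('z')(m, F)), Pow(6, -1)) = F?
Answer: 580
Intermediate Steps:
Function('z')(m, F) = Mul(-6, F)
Function('M')(C) = 1
u = 580 (u = Mul(Mul(10, 1), Add(10, Mul(-6, -8))) = Mul(10, Add(10, 48)) = Mul(10, 58) = 580)
Mul(u, Pow(Function('M')(-308), -1)) = Mul(580, Pow(1, -1)) = Mul(580, 1) = 580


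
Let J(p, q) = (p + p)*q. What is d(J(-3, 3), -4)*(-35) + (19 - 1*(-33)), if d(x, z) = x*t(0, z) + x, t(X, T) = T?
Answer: -1838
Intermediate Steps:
J(p, q) = 2*p*q (J(p, q) = (2*p)*q = 2*p*q)
d(x, z) = x + x*z (d(x, z) = x*z + x = x + x*z)
d(J(-3, 3), -4)*(-35) + (19 - 1*(-33)) = ((2*(-3)*3)*(1 - 4))*(-35) + (19 - 1*(-33)) = -18*(-3)*(-35) + (19 + 33) = 54*(-35) + 52 = -1890 + 52 = -1838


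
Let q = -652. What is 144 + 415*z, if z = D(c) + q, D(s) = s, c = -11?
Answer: -275001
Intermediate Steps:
z = -663 (z = -11 - 652 = -663)
144 + 415*z = 144 + 415*(-663) = 144 - 275145 = -275001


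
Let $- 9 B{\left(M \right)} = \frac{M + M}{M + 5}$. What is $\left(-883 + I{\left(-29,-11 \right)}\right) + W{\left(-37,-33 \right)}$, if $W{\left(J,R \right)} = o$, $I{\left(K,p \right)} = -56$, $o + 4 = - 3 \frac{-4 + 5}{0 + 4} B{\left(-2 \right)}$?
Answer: $- \frac{8488}{9} \approx -943.11$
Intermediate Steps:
$B{\left(M \right)} = - \frac{2 M}{9 \left(5 + M\right)}$ ($B{\left(M \right)} = - \frac{\left(M + M\right) \frac{1}{M + 5}}{9} = - \frac{2 M \frac{1}{5 + M}}{9} = - \frac{2 M}{9 \left(5 + M\right)}$)
$o = - \frac{37}{9}$ ($o = -4 + - 3 \frac{-4 + 5}{0 + 4} \left(\left(-2\right) \left(-2\right) \frac{1}{45 + 9 \left(-2\right)}\right) = -4 + - 3 \cdot 1 \cdot \frac{1}{4} \left(\left(-2\right) \left(-2\right) \frac{1}{45 - 18}\right) = -4 + - 3 \cdot 1 \cdot \frac{1}{4} \left(\left(-2\right) \left(-2\right) \frac{1}{27}\right) = -4 + \left(-3\right) \frac{1}{4} \left(\left(-2\right) \left(-2\right) \frac{1}{27}\right) = -4 - \frac{1}{9} = - \frac{37}{9} \approx -4.1111$)
$W{\left(J,R \right)} = - \frac{37}{9}$
$\left(-883 + I{\left(-29,-11 \right)}\right) + W{\left(-37,-33 \right)} = \left(-883 - 56\right) - \frac{37}{9} = -939 - \frac{37}{9} = - \frac{8488}{9}$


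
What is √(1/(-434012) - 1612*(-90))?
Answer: √6832049913434377/217006 ≈ 380.89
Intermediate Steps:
√(1/(-434012) - 1612*(-90)) = √(-1/434012 + 145080) = √(62966460959/434012) = √6832049913434377/217006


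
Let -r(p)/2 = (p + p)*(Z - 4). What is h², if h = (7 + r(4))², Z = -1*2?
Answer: 112550881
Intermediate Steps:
Z = -2
r(p) = 24*p (r(p) = -2*(p + p)*(-2 - 4) = -2*2*p*(-6) = -(-24)*p = 24*p)
h = 10609 (h = (7 + 24*4)² = (7 + 96)² = 103² = 10609)
h² = 10609² = 112550881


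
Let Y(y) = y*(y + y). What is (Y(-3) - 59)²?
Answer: 1681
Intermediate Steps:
Y(y) = 2*y² (Y(y) = y*(2*y) = 2*y²)
(Y(-3) - 59)² = (2*(-3)² - 59)² = (2*9 - 59)² = (18 - 59)² = (-41)² = 1681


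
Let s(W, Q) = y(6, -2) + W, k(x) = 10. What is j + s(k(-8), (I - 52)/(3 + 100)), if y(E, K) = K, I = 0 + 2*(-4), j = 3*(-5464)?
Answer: -16384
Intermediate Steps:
j = -16392
I = -8 (I = 0 - 8 = -8)
s(W, Q) = -2 + W
j + s(k(-8), (I - 52)/(3 + 100)) = -16392 + (-2 + 10) = -16392 + 8 = -16384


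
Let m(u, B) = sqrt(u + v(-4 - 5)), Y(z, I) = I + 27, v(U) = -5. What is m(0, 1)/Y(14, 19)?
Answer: I*sqrt(5)/46 ≈ 0.04861*I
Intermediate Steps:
Y(z, I) = 27 + I
m(u, B) = sqrt(-5 + u) (m(u, B) = sqrt(u - 5) = sqrt(-5 + u))
m(0, 1)/Y(14, 19) = sqrt(-5 + 0)/(27 + 19) = sqrt(-5)/46 = (I*sqrt(5))*(1/46) = I*sqrt(5)/46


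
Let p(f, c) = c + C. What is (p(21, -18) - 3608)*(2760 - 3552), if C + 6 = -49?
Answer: 2915352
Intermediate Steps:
C = -55 (C = -6 - 49 = -55)
p(f, c) = -55 + c (p(f, c) = c - 55 = -55 + c)
(p(21, -18) - 3608)*(2760 - 3552) = ((-55 - 18) - 3608)*(2760 - 3552) = (-73 - 3608)*(-792) = -3681*(-792) = 2915352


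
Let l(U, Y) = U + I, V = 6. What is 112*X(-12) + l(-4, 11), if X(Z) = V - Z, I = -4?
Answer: 2008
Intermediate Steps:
l(U, Y) = -4 + U (l(U, Y) = U - 4 = -4 + U)
X(Z) = 6 - Z
112*X(-12) + l(-4, 11) = 112*(6 - 1*(-12)) + (-4 - 4) = 112*(6 + 12) - 8 = 112*18 - 8 = 2016 - 8 = 2008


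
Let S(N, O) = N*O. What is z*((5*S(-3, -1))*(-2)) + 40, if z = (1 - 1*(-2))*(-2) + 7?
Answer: 10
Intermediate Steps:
z = 1 (z = (1 + 2)*(-2) + 7 = 3*(-2) + 7 = -6 + 7 = 1)
z*((5*S(-3, -1))*(-2)) + 40 = 1*((5*(-3*(-1)))*(-2)) + 40 = 1*((5*3)*(-2)) + 40 = 1*(15*(-2)) + 40 = 1*(-30) + 40 = -30 + 40 = 10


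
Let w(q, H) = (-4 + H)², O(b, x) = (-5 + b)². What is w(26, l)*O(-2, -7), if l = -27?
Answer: 47089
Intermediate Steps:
w(26, l)*O(-2, -7) = (-4 - 27)²*(-5 - 2)² = (-31)²*(-7)² = 961*49 = 47089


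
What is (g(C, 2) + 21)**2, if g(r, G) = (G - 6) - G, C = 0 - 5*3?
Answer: 225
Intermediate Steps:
C = -15 (C = 0 - 15 = -15)
g(r, G) = -6 (g(r, G) = (-6 + G) - G = -6)
(g(C, 2) + 21)**2 = (-6 + 21)**2 = 15**2 = 225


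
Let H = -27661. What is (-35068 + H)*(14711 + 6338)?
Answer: -1320382721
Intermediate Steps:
(-35068 + H)*(14711 + 6338) = (-35068 - 27661)*(14711 + 6338) = -62729*21049 = -1320382721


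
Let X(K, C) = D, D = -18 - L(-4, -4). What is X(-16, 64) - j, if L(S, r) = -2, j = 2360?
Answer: -2376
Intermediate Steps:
D = -16 (D = -18 - 1*(-2) = -18 + 2 = -16)
X(K, C) = -16
X(-16, 64) - j = -16 - 1*2360 = -16 - 2360 = -2376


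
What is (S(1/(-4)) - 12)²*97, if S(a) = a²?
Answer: 3538657/256 ≈ 13823.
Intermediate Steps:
(S(1/(-4)) - 12)²*97 = ((1/(-4))² - 12)²*97 = ((-¼)² - 12)²*97 = (1/16 - 12)²*97 = (-191/16)²*97 = (36481/256)*97 = 3538657/256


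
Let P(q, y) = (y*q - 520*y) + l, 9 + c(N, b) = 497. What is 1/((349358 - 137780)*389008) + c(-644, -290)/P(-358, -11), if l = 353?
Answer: 13388366968841/274653569040288 ≈ 0.048746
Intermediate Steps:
c(N, b) = 488 (c(N, b) = -9 + 497 = 488)
P(q, y) = 353 - 520*y + q*y (P(q, y) = (y*q - 520*y) + 353 = (q*y - 520*y) + 353 = (-520*y + q*y) + 353 = 353 - 520*y + q*y)
1/((349358 - 137780)*389008) + c(-644, -290)/P(-358, -11) = 1/((349358 - 137780)*389008) + 488/(353 - 520*(-11) - 358*(-11)) = (1/389008)/211578 + 488/(353 + 5720 + 3938) = (1/211578)*(1/389008) + 488/10011 = 1/82305534624 + 488*(1/10011) = 1/82305534624 + 488/10011 = 13388366968841/274653569040288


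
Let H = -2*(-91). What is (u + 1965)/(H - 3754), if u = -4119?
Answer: 1077/1786 ≈ 0.60302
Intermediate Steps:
H = 182
(u + 1965)/(H - 3754) = (-4119 + 1965)/(182 - 3754) = -2154/(-3572) = -2154*(-1/3572) = 1077/1786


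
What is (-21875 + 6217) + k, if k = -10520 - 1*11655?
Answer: -37833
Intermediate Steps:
k = -22175 (k = -10520 - 11655 = -22175)
(-21875 + 6217) + k = (-21875 + 6217) - 22175 = -15658 - 22175 = -37833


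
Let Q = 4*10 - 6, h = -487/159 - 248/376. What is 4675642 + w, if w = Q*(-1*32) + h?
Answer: 34932914224/7473 ≈ 4.6746e+6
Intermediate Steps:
h = -27818/7473 (h = -487*1/159 - 248*1/376 = -487/159 - 31/47 = -27818/7473 ≈ -3.7225)
Q = 34 (Q = 40 - 6 = 34)
w = -8158442/7473 (w = 34*(-1*32) - 27818/7473 = 34*(-32) - 27818/7473 = -1088 - 27818/7473 = -8158442/7473 ≈ -1091.7)
4675642 + w = 4675642 - 8158442/7473 = 34932914224/7473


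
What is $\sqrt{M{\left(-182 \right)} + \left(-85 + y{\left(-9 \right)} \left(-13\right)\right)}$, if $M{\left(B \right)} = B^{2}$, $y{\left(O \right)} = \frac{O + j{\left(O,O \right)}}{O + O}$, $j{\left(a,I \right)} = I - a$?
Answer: $\frac{\sqrt{132130}}{2} \approx 181.75$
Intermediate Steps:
$y{\left(O \right)} = \frac{1}{2}$ ($y{\left(O \right)} = \frac{O + \left(O - O\right)}{O + O} = \frac{O + 0}{2 O} = O \frac{1}{2 O} = \frac{1}{2}$)
$\sqrt{M{\left(-182 \right)} + \left(-85 + y{\left(-9 \right)} \left(-13\right)\right)} = \sqrt{\left(-182\right)^{2} + \left(-85 + \frac{1}{2} \left(-13\right)\right)} = \sqrt{33124 - \frac{183}{2}} = \sqrt{\frac{66065}{2}} = \frac{\sqrt{132130}}{2}$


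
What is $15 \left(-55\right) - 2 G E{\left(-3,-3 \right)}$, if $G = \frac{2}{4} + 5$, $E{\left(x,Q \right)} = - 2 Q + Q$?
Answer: $27225$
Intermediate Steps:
$E{\left(x,Q \right)} = - Q$
$G = \frac{11}{2}$ ($G = 2 \cdot \frac{1}{4} + 5 = \frac{1}{2} + 5 = \frac{11}{2} \approx 5.5$)
$15 \left(-55\right) - 2 G E{\left(-3,-3 \right)} = 15 \left(-55\right) \left(-2\right) \frac{11}{2} \left(\left(-1\right) \left(-3\right)\right) = - 825 \left(\left(-11\right) 3\right) = \left(-825\right) \left(-33\right) = 27225$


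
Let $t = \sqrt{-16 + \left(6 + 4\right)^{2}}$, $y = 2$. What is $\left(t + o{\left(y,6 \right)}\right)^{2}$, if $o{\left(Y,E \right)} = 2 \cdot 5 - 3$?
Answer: $133 + 28 \sqrt{21} \approx 261.31$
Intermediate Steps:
$o{\left(Y,E \right)} = 7$ ($o{\left(Y,E \right)} = 10 - 3 = 7$)
$t = 2 \sqrt{21}$ ($t = \sqrt{-16 + 10^{2}} = \sqrt{-16 + 100} = \sqrt{84} = 2 \sqrt{21} \approx 9.1651$)
$\left(t + o{\left(y,6 \right)}\right)^{2} = \left(2 \sqrt{21} + 7\right)^{2} = \left(7 + 2 \sqrt{21}\right)^{2}$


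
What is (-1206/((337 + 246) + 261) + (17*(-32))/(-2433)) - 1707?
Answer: -1753858813/1026726 ≈ -1708.2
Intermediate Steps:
(-1206/((337 + 246) + 261) + (17*(-32))/(-2433)) - 1707 = (-1206/(583 + 261) - 544*(-1/2433)) - 1707 = (-1206/844 + 544/2433) - 1707 = (-1206*1/844 + 544/2433) - 1707 = (-603/422 + 544/2433) - 1707 = -1237531/1026726 - 1707 = -1753858813/1026726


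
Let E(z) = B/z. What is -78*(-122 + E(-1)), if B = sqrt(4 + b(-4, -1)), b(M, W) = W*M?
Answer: 9516 + 156*sqrt(2) ≈ 9736.6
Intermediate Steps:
b(M, W) = M*W
B = 2*sqrt(2) (B = sqrt(4 - 4*(-1)) = sqrt(4 + 4) = sqrt(8) = 2*sqrt(2) ≈ 2.8284)
E(z) = 2*sqrt(2)/z (E(z) = (2*sqrt(2))/z = 2*sqrt(2)/z)
-78*(-122 + E(-1)) = -78*(-122 + 2*sqrt(2)/(-1)) = -78*(-122 + 2*sqrt(2)*(-1)) = -78*(-122 - 2*sqrt(2)) = 9516 + 156*sqrt(2)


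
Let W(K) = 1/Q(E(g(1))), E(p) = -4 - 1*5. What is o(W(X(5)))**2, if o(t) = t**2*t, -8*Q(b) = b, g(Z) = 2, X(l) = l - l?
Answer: 262144/531441 ≈ 0.49327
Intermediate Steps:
X(l) = 0
E(p) = -9 (E(p) = -4 - 5 = -9)
Q(b) = -b/8
W(K) = 8/9 (W(K) = 1/(-1/8*(-9)) = 1/(9/8) = 8/9)
o(t) = t**3
o(W(X(5)))**2 = ((8/9)**3)**2 = (512/729)**2 = 262144/531441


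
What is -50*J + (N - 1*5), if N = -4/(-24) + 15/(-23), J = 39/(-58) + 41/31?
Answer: -4713593/124062 ≈ -37.994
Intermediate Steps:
J = 1169/1798 (J = 39*(-1/58) + 41*(1/31) = -39/58 + 41/31 = 1169/1798 ≈ 0.65017)
N = -67/138 (N = -4*(-1/24) + 15*(-1/23) = ⅙ - 15/23 = -67/138 ≈ -0.48551)
-50*J + (N - 1*5) = -50*1169/1798 + (-67/138 - 1*5) = -29225/899 + (-67/138 - 5) = -29225/899 - 757/138 = -4713593/124062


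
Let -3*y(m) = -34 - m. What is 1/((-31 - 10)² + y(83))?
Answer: 1/1720 ≈ 0.00058139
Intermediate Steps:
y(m) = 34/3 + m/3 (y(m) = -(-34 - m)/3 = 34/3 + m/3)
1/((-31 - 10)² + y(83)) = 1/((-31 - 10)² + (34/3 + (⅓)*83)) = 1/((-41)² + (34/3 + 83/3)) = 1/(1681 + 39) = 1/1720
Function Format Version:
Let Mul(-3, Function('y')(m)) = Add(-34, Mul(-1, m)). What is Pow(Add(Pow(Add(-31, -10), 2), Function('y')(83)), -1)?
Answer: Rational(1, 1720) ≈ 0.00058139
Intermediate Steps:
Function('y')(m) = Add(Rational(34, 3), Mul(Rational(1, 3), m)) (Function('y')(m) = Mul(Rational(-1, 3), Add(-34, Mul(-1, m))) = Add(Rational(34, 3), Mul(Rational(1, 3), m)))
Pow(Add(Pow(Add(-31, -10), 2), Function('y')(83)), -1) = Pow(Add(Pow(Add(-31, -10), 2), Add(Rational(34, 3), Mul(Rational(1, 3), 83))), -1) = Pow(Add(Pow(-41, 2), Add(Rational(34, 3), Rational(83, 3))), -1) = Pow(Add(1681, 39), -1) = Pow(1720, -1) = Rational(1, 1720)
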